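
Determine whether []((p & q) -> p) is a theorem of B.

Tableau for the negation ~[]((p & q) -> p):
1. ~[]((p & q) -> p), u
2. ~((p & q) -> p), v
3. p & q, v
4. ~p, v
5. p, v
6. q, v
Accessibility: uRu, uRv, vRu, vRv
Branch closes: p and ~p both at v.
Every branch of the negation's tableau closes; the branch above is one of them.

Valid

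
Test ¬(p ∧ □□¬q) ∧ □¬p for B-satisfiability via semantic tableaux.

Satisfiable

1. ¬(p ∧ □□¬q) ∧ □¬p, u
2. ¬(p ∧ □□¬q), u   [∧-rule on 1]
3. □¬p, u   [∧-rule on 1]
4. ¬p, u   [□-rule on 3 via uRu]
5. ¬□□¬q, u   [¬∧-rule on 2 (branches; this branch)]
6. ¬□¬q, v   [¬□-rule on 5: fresh world v, uRv]
7. ¬p, v   [□-rule on 3 via uRv]
8. q, w   [¬□-rule on 6: fresh world w, vRw]
Accessibility: uRu, uRv, vRu, vRv, vRw, wRv, wRw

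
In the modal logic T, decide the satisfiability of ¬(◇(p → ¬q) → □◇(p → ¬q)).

1. ¬(◇(p → ¬q) → □◇(p → ¬q)), w0
2. ◇(p → ¬q), w0
3. ¬□◇(p → ¬q), w0
4. p → ¬q, w1
5. ¬q, w1
6. ¬◇(p → ¬q), w2
7. ¬(p → ¬q), w2
8. p, w2
9. q, w2
Accessibility: w0Rw0, w0Rw1, w0Rw2, w1Rw1, w2Rw2

Satisfiable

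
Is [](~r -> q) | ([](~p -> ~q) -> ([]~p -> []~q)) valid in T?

Tableau for the negation ~([](~r -> q) | ([](~p -> ~q) -> ([]~p -> []~q))):
1. ~([](~r -> q) | ([](~p -> ~q) -> ([]~p -> []~q))), 0
2. ~[](~r -> q), 0   [~|-rule on 1]
3. ~([](~p -> ~q) -> ([]~p -> []~q)), 0   [~|-rule on 1]
4. [](~p -> ~q), 0   [~->-rule on 3]
5. ~([]~p -> []~q), 0   [~->-rule on 3]
6. []~p, 0   [~->-rule on 5]
7. ~[]~q, 0   [~->-rule on 5]
8. ~p -> ~q, 0   [[]-rule on 4 via 0R0]
9. ~p, 0   [[]-rule on 6 via 0R0]
10. ~q, 0   [->-rule on 8 (branches; this branch)]
11. ~(~r -> q), 1   [~[]-rule on 2: fresh world 1, 0R1]
12. ~r, 1   [~->-rule on 11]
13. ~q, 1   [~->-rule on 11]
14. ~p -> ~q, 1   [[]-rule on 4 via 0R1]
15. ~p, 1   [[]-rule on 6 via 0R1]
16. q, 2   [~[]-rule on 7: fresh world 2, 0R2]
17. ~p -> ~q, 2   [[]-rule on 4 via 0R2]
18. ~p, 2   [[]-rule on 6 via 0R2]
19. ~q, 2   [->-rule on 17 (branches; this branch)]
Accessibility: 0R0, 0R1, 0R2, 1R1, 2R2
Branch closes: q and ~q both at 2.
All branches of the negation close; one closing branch shown above.

Valid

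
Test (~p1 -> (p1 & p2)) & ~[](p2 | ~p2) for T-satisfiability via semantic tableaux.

1. (~p1 -> (p1 & p2)) & ~[](p2 | ~p2), u
2. ~p1 -> (p1 & p2), u
3. ~[](p2 | ~p2), u
4. p1 & p2, u
5. p1, u
6. p2, u
7. ~(p2 | ~p2), v
8. ~p2, v
9. p2, v
Accessibility: uRu, uRv, vRv
Branch closes: p2 and ~p2 both at v.
Every branch closes; the branch above is one of them.

Unsatisfiable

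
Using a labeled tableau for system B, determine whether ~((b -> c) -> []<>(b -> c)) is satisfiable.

1. ~((b -> c) -> []<>(b -> c)), 0
2. b -> c, 0   [~->-rule on 1]
3. ~[]<>(b -> c), 0   [~->-rule on 1]
4. c, 0   [->-rule on 2 (branches; this branch)]
5. ~<>(b -> c), 1   [~[]-rule on 3: fresh world 1, 0R1]
6. ~(b -> c), 0   [~<>-rule on 5 via 1R0]
7. b, 0   [~->-rule on 6]
8. ~c, 0   [~->-rule on 6]
Accessibility: 0R0, 0R1, 1R0, 1R1
Branch closes: c and ~c both at 0.
Every branch closes; the branch above is one of them.

Unsatisfiable (every branch closes)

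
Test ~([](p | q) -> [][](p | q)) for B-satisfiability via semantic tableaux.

1. ~([](p | q) -> [][](p | q)), u
2. [](p | q), u
3. ~[][](p | q), u
4. p | q, u
5. q, u
6. ~[](p | q), v
7. p | q, v
8. q, v
9. ~(p | q), w
10. ~p, w
11. ~q, w
Accessibility: uRu, uRv, vRu, vRv, vRw, wRv, wRw

Yes, satisfiable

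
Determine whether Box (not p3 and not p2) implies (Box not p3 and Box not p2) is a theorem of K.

Valid in K

Tableau for the negation not (Box (not p3 and not p2) implies (Box not p3 and Box not p2)):
1. not (Box (not p3 and not p2) implies (Box not p3 and Box not p2)), w0
2. Box (not p3 and not p2), w0
3. not (Box not p3 and Box not p2), w0
4. not Box not p2, w0
5. p2, w1
6. not p3 and not p2, w1
7. not p3, w1
8. not p2, w1
Accessibility: w0Rw1
Branch closes: p2 and not p2 both at w1.
Every branch of the negation's tableau closes; the branch above is one of them.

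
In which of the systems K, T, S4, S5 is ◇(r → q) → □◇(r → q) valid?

S4-tableau for the negation ¬(◇(r → q) → □◇(r → q)):
1. ¬(◇(r → q) → □◇(r → q)), u
2. ◇(r → q), u
3. ¬□◇(r → q), u
4. r → q, v
5. q, v
6. ¬◇(r → q), w
7. ¬(r → q), w
8. r, w
9. ¬q, w
Accessibility: uRu, uRv, uRw, vRv, wRw
Complete open branch: countermodel on an S4-frame, so not valid in S4, nor in K, T (the same frame is also a K-frame and a T-frame).
S5-tableau for the negation ¬(◇(r → q) → □◇(r → q)):
1. ¬(◇(r → q) → □◇(r → q)), u
2. ◇(r → q), u
3. ¬□◇(r → q), u
4. r → q, v
5. q, v
6. ¬◇(r → q), w
7. ¬(r → q), u
8. r, u
9. ¬q, u
10. ¬(r → q), v
11. r, v
12. ¬q, v
Accessibility: uRu, uRv, uRw, vRu, vRv, vRw, wRu, wRv, wRw
Branch closes: q and ¬q both at v.
Every branch closes (one shown): valid in S5.

S5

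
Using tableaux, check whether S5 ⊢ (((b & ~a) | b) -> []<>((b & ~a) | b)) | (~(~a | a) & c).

Valid in S5

Tableau for the negation ~((((b & ~a) | b) -> []<>((b & ~a) | b)) | (~(~a | a) & c)):
1. ~((((b & ~a) | b) -> []<>((b & ~a) | b)) | (~(~a | a) & c)), u
2. ~(((b & ~a) | b) -> []<>((b & ~a) | b)), u
3. ~(~(~a | a) & c), u
4. (b & ~a) | b, u
5. ~[]<>((b & ~a) | b), u
6. ~a | a, u
7. b & ~a, u
8. b, u
9. ~a, u
10. ~<>((b & ~a) | b), v
11. ~((b & ~a) | b), u
12. ~(b & ~a), u
13. ~b, u
Accessibility: uRu, uRv, vRu, vRv
Branch closes: b and ~b both at u.
All branches of the negation close; one closing branch shown above.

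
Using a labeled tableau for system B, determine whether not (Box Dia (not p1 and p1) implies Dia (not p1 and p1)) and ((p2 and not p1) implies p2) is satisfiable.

1. not (Box Dia (not p1 and p1) implies Dia (not p1 and p1)) and ((p2 and not p1) implies p2), 0
2. not (Box Dia (not p1 and p1) implies Dia (not p1 and p1)), 0
3. (p2 and not p1) implies p2, 0
4. Box Dia (not p1 and p1), 0
5. not Dia (not p1 and p1), 0
6. Dia (not p1 and p1), 0
7. not (not p1 and p1), 0
8. not (p2 and not p1), 0
9. not p1, 0
10. not p2, 0
11. not p1 and p1, 1
12. not p1, 1
13. p1, 1
Accessibility: 0R0, 0R1, 1R0, 1R1
Branch closes: p1 and not p1 both at 1.
All branches of the tableau close; one closing branch shown above.

Unsatisfiable (every branch closes)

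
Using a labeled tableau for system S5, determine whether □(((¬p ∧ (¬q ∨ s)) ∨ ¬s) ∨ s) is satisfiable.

1. □(((¬p ∧ (¬q ∨ s)) ∨ ¬s) ∨ s), u
2. ((¬p ∧ (¬q ∨ s)) ∨ ¬s) ∨ s, u
3. s, u
Accessibility: uRu

Yes, satisfiable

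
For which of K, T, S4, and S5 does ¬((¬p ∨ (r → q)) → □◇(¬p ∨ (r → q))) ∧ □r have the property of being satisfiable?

S5-tableau for the formula:
1. ¬((¬p ∨ (r → q)) → □◇(¬p ∨ (r → q))) ∧ □r, w0
2. ¬((¬p ∨ (r → q)) → □◇(¬p ∨ (r → q))), w0
3. □r, w0
4. ¬p ∨ (r → q), w0
5. ¬□◇(¬p ∨ (r → q)), w0
6. r, w0
7. r → q, w0
8. q, w0
9. ¬◇(¬p ∨ (r → q)), w1
10. r, w1
11. ¬(¬p ∨ (r → q)), w0
12. p, w0
13. ¬(r → q), w0
14. ¬q, w0
Accessibility: w0Rw0, w0Rw1, w1Rw0, w1Rw1
Branch closes: q and ¬q both at w0.
Every branch closes (one shown): unsatisfiable in S5.
S4-tableau for the formula:
1. ¬((¬p ∨ (r → q)) → □◇(¬p ∨ (r → q))) ∧ □r, w0
2. ¬((¬p ∨ (r → q)) → □◇(¬p ∨ (r → q))), w0
3. □r, w0
4. ¬p ∨ (r → q), w0
5. ¬□◇(¬p ∨ (r → q)), w0
6. r, w0
7. r → q, w0
8. q, w0
9. ¬◇(¬p ∨ (r → q)), w1
10. r, w1
11. ¬(¬p ∨ (r → q)), w1
12. p, w1
13. ¬(r → q), w1
14. ¬q, w1
Accessibility: w0Rw0, w0Rw1, w1Rw1
Complete open branch: satisfiable in S4, hence also in K, T (this S4-model is also a K-model and a T-model).

K, T, S4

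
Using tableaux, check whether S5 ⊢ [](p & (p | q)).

Invalid (countermodel exists)

Tableau for the negation ~[](p & (p | q)):
1. ~[](p & (p | q)), w0
2. ~(p & (p | q)), w1
3. ~(p | q), w1
4. ~p, w1
5. ~q, w1
Accessibility: w0Rw0, w0Rw1, w1Rw0, w1Rw1
The negation has an open branch (countermodel exists).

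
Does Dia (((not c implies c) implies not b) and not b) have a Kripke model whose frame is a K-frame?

1. Dia (((not c implies c) implies not b) and not b), u
2. ((not c implies c) implies not b) and not b, v   [Dia-rule on 1: fresh world v, uRv]
3. (not c implies c) implies not b, v   [and-rule on 2]
4. not b, v   [and-rule on 2]
Accessibility: uRv

Satisfiable (open branch found)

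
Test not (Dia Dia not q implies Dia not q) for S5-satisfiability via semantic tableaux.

1. not (Dia Dia not q implies Dia not q), u
2. Dia Dia not q, u   [neg-implies-rule on 1]
3. not Dia not q, u   [neg-implies-rule on 1]
4. q, u   [neg-Dia-rule on 3 via uRu]
5. Dia not q, v   [Dia-rule on 2: fresh world v, uRv]
6. q, v   [neg-Dia-rule on 3 via uRv]
7. not q, w   [Dia-rule on 5: fresh world w, vRw]
8. q, w   [neg-Dia-rule on 3 via uRw]
Accessibility: uRu, uRv, uRw, vRu, vRv, vRw, wRu, wRv, wRw
Branch closes: q and not q both at w.
(One branch shown.) All branches close.

No, unsatisfiable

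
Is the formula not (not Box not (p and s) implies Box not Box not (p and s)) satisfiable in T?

Yes, satisfiable

1. not (not Box not (p and s) implies Box not Box not (p and s)), w0
2. not Box not (p and s), w0
3. not Box not Box not (p and s), w0
4. p and s, w1
5. p, w1
6. s, w1
7. Box not (p and s), w2
8. not (p and s), w2
9. not s, w2
Accessibility: w0Rw0, w0Rw1, w0Rw2, w1Rw1, w2Rw2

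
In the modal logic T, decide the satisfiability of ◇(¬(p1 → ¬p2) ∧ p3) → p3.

Satisfiable (open branch found)

1. ◇(¬(p1 → ¬p2) ∧ p3) → p3, w0
2. p3, w0
Accessibility: w0Rw0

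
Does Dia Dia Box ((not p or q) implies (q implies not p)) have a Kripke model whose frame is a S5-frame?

1. Dia Dia Box ((not p or q) implies (q implies not p)), 0
2. Dia Box ((not p or q) implies (q implies not p)), 1
3. Box ((not p or q) implies (q implies not p)), 2
4. (not p or q) implies (q implies not p), 0
5. (not p or q) implies (q implies not p), 1
6. (not p or q) implies (q implies not p), 2
7. q implies not p, 0
8. q implies not p, 1
9. q implies not p, 2
10. not p, 0
11. not p, 1
12. not p, 2
Accessibility: 0R0, 0R1, 0R2, 1R0, 1R1, 1R2, 2R0, 2R1, 2R2

Satisfiable (open branch found)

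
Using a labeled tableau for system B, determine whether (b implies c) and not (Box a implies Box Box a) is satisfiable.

1. (b implies c) and not (Box a implies Box Box a), w0
2. b implies c, w0   [and-rule on 1]
3. not (Box a implies Box Box a), w0   [and-rule on 1]
4. Box a, w0   [neg-implies-rule on 3]
5. not Box Box a, w0   [neg-implies-rule on 3]
6. a, w0   [Box-rule on 4 via w0Rw0]
7. c, w0   [implies-rule on 2 (branches; this branch)]
8. not Box a, w1   [neg-Box-rule on 5: fresh world w1, w0Rw1]
9. a, w1   [Box-rule on 4 via w0Rw1]
10. not a, w2   [neg-Box-rule on 8: fresh world w2, w1Rw2]
Accessibility: w0Rw0, w0Rw1, w1Rw0, w1Rw1, w1Rw2, w2Rw1, w2Rw2

Satisfiable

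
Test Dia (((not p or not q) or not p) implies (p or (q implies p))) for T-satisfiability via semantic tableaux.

Satisfiable

1. Dia (((not p or not q) or not p) implies (p or (q implies p))), 0
2. ((not p or not q) or not p) implies (p or (q implies p)), 1
3. p or (q implies p), 1
4. q implies p, 1
5. p, 1
Accessibility: 0R0, 0R1, 1R1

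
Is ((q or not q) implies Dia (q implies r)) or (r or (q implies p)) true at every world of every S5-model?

Tableau for the negation not (((q or not q) implies Dia (q implies r)) or (r or (q implies p))):
1. not (((q or not q) implies Dia (q implies r)) or (r or (q implies p))), 0
2. not ((q or not q) implies Dia (q implies r)), 0   [neg-or-rule on 1]
3. not (r or (q implies p)), 0   [neg-or-rule on 1]
4. q or not q, 0   [neg-implies-rule on 2]
5. not Dia (q implies r), 0   [neg-implies-rule on 2]
6. not r, 0   [neg-or-rule on 3]
7. not (q implies p), 0   [neg-or-rule on 3]
8. q, 0   [neg-implies-rule on 7]
9. not p, 0   [neg-implies-rule on 7]
10. not (q implies r), 0   [neg-Dia-rule on 5 via 0R0]
Accessibility: 0R0
The negation has an open branch (countermodel exists).

Not valid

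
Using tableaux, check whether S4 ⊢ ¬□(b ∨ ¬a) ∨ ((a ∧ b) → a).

Valid

Tableau for the negation ¬(¬□(b ∨ ¬a) ∨ ((a ∧ b) → a)):
1. ¬(¬□(b ∨ ¬a) ∨ ((a ∧ b) → a)), u
2. □(b ∨ ¬a), u
3. ¬((a ∧ b) → a), u
4. a ∧ b, u
5. ¬a, u
6. a, u
7. b, u
Accessibility: uRu
Branch closes: a and ¬a both at u.
Every branch of the negation's tableau closes; the branch above is one of them.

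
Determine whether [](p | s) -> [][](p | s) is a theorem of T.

Not valid

Tableau for the negation ~([](p | s) -> [][](p | s)):
1. ~([](p | s) -> [][](p | s)), u
2. [](p | s), u
3. ~[][](p | s), u
4. p | s, u
5. s, u
6. ~[](p | s), v
7. p | s, v
8. s, v
9. ~(p | s), w
10. ~p, w
11. ~s, w
Accessibility: uRu, uRv, vRv, vRw, wRw
The negation has an open branch (countermodel exists).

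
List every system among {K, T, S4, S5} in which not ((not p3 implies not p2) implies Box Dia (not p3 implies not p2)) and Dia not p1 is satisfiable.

S5-tableau for the formula:
1. not ((not p3 implies not p2) implies Box Dia (not p3 implies not p2)) and Dia not p1, w0
2. not ((not p3 implies not p2) implies Box Dia (not p3 implies not p2)), w0
3. Dia not p1, w0
4. not p3 implies not p2, w0
5. not Box Dia (not p3 implies not p2), w0
6. not p2, w0
7. not p1, w1
8. not Dia (not p3 implies not p2), w2
9. not (not p3 implies not p2), w0
10. not p3, w0
11. p2, w0
Accessibility: w0Rw0, w0Rw1, w0Rw2, w1Rw0, w1Rw1, w1Rw2, w2Rw0, w2Rw1, w2Rw2
Branch closes: p2 and not p2 both at w0.
Every branch closes (one shown): unsatisfiable in S5.
S4-tableau for the formula:
1. not ((not p3 implies not p2) implies Box Dia (not p3 implies not p2)) and Dia not p1, w0
2. not ((not p3 implies not p2) implies Box Dia (not p3 implies not p2)), w0
3. Dia not p1, w0
4. not p3 implies not p2, w0
5. not Box Dia (not p3 implies not p2), w0
6. not p2, w0
7. not p1, w1
8. not Dia (not p3 implies not p2), w2
9. not (not p3 implies not p2), w2
10. not p3, w2
11. p2, w2
Accessibility: w0Rw0, w0Rw1, w0Rw2, w1Rw1, w2Rw2
Complete open branch: satisfiable in S4, hence also in K, T (this S4-model is also a K-model and a T-model).

K, T, S4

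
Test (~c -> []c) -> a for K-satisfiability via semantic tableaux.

Satisfiable (open branch found)

1. (~c -> []c) -> a, 0
2. a, 0   [->-rule on 1 (branches; this branch)]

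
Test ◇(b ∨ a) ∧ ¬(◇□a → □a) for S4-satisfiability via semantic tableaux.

Satisfiable (open branch found)

1. ◇(b ∨ a) ∧ ¬(◇□a → □a), w0
2. ◇(b ∨ a), w0
3. ¬(◇□a → □a), w0
4. ◇□a, w0
5. ¬□a, w0
6. b ∨ a, w1
7. a, w1
8. □a, w2
9. a, w2
10. ¬a, w3
Accessibility: w0Rw0, w0Rw1, w0Rw2, w0Rw3, w1Rw1, w2Rw2, w3Rw3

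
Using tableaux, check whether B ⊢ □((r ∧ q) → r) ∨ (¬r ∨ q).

Tableau for the negation ¬(□((r ∧ q) → r) ∨ (¬r ∨ q)):
1. ¬(□((r ∧ q) → r) ∨ (¬r ∨ q)), u
2. ¬□((r ∧ q) → r), u   [¬∨-rule on 1]
3. ¬(¬r ∨ q), u   [¬∨-rule on 1]
4. r, u   [¬∨-rule on 3]
5. ¬q, u   [¬∨-rule on 3]
6. ¬((r ∧ q) → r), v   [¬□-rule on 2: fresh world v, uRv]
7. r ∧ q, v   [¬→-rule on 6]
8. ¬r, v   [¬→-rule on 6]
9. r, v   [∧-rule on 7]
10. q, v   [∧-rule on 7]
Accessibility: uRu, uRv, vRu, vRv
Branch closes: r and ¬r both at v.
All branches of the negation close; one closing branch shown above.

Yes, valid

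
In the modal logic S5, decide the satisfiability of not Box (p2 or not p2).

1. not Box (p2 or not p2), u
2. not (p2 or not p2), v
3. not p2, v
4. p2, v
Accessibility: uRu, uRv, vRu, vRv
Branch closes: p2 and not p2 both at v.
All branches of the tableau close; one closing branch shown above.

Unsatisfiable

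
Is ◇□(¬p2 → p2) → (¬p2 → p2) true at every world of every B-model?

Yes, valid

Tableau for the negation ¬(◇□(¬p2 → p2) → (¬p2 → p2)):
1. ¬(◇□(¬p2 → p2) → (¬p2 → p2)), 0
2. ◇□(¬p2 → p2), 0
3. ¬(¬p2 → p2), 0
4. ¬p2, 0
5. □(¬p2 → p2), 1
6. ¬p2 → p2, 0
7. ¬p2 → p2, 1
8. p2, 0
Accessibility: 0R0, 0R1, 1R0, 1R1
Branch closes: p2 and ¬p2 both at 0.
All branches of the negation close; one closing branch shown above.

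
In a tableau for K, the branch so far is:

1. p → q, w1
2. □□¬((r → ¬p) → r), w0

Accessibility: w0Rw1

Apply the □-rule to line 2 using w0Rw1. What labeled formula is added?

□¬((r → ¬p) → r), w1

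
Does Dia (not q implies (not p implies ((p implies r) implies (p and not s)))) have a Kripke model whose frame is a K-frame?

Yes, satisfiable

1. Dia (not q implies (not p implies ((p implies r) implies (p and not s)))), w0
2. not q implies (not p implies ((p implies r) implies (p and not s))), w1   [Dia-rule on 1: fresh world w1, w0Rw1]
3. not p implies ((p implies r) implies (p and not s)), w1   [implies-rule on 2 (branches; this branch)]
4. (p implies r) implies (p and not s), w1   [implies-rule on 3 (branches; this branch)]
5. p and not s, w1   [implies-rule on 4 (branches; this branch)]
6. p, w1   [and-rule on 5]
7. not s, w1   [and-rule on 5]
Accessibility: w0Rw1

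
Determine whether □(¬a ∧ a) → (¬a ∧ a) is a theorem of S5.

Tableau for the negation ¬(□(¬a ∧ a) → (¬a ∧ a)):
1. ¬(□(¬a ∧ a) → (¬a ∧ a)), 0
2. □(¬a ∧ a), 0   [¬→-rule on 1]
3. ¬(¬a ∧ a), 0   [¬→-rule on 1]
4. ¬a ∧ a, 0   [□-rule on 2 via 0R0]
5. ¬a, 0   [∧-rule on 4]
6. a, 0   [∧-rule on 4]
Accessibility: 0R0
Branch closes: a and ¬a both at 0.
All branches of the negation close; one closing branch shown above.

Valid in S5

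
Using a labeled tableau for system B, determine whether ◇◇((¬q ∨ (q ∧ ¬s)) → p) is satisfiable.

1. ◇◇((¬q ∨ (q ∧ ¬s)) → p), w0
2. ◇((¬q ∨ (q ∧ ¬s)) → p), w1   [◇-rule on 1: fresh world w1, w0Rw1]
3. (¬q ∨ (q ∧ ¬s)) → p, w2   [◇-rule on 2: fresh world w2, w1Rw2]
4. p, w2   [→-rule on 3 (branches; this branch)]
Accessibility: w0Rw0, w0Rw1, w1Rw0, w1Rw1, w1Rw2, w2Rw1, w2Rw2

Yes, satisfiable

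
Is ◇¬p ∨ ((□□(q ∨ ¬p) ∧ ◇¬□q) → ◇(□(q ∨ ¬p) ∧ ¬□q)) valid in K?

Valid in K

Tableau for the negation ¬(◇¬p ∨ ((□□(q ∨ ¬p) ∧ ◇¬□q) → ◇(□(q ∨ ¬p) ∧ ¬□q))):
1. ¬(◇¬p ∨ ((□□(q ∨ ¬p) ∧ ◇¬□q) → ◇(□(q ∨ ¬p) ∧ ¬□q))), w0
2. ¬◇¬p, w0   [¬∨-rule on 1]
3. ¬((□□(q ∨ ¬p) ∧ ◇¬□q) → ◇(□(q ∨ ¬p) ∧ ¬□q)), w0   [¬∨-rule on 1]
4. □□(q ∨ ¬p) ∧ ◇¬□q, w0   [¬→-rule on 3]
5. ¬◇(□(q ∨ ¬p) ∧ ¬□q), w0   [¬→-rule on 3]
6. □□(q ∨ ¬p), w0   [∧-rule on 4]
7. ◇¬□q, w0   [∧-rule on 4]
8. ¬□q, w1   [◇-rule on 7: fresh world w1, w0Rw1]
9. p, w1   [¬◇-rule on 2 via w0Rw1]
10. ¬(□(q ∨ ¬p) ∧ ¬□q), w1   [¬◇-rule on 5 via w0Rw1]
11. □(q ∨ ¬p), w1   [□-rule on 6 via w0Rw1]
12. ¬□(q ∨ ¬p), w1   [¬∧-rule on 10 (branches; this branch)]
13. ¬q, w2   [¬□-rule on 8: fresh world w2, w1Rw2]
14. q ∨ ¬p, w2   [□-rule on 11 via w1Rw2]
15. ¬p, w2   [∨-rule on 14 (branches; this branch)]
16. ¬(q ∨ ¬p), w3   [¬□-rule on 12: fresh world w3, w1Rw3]
17. ¬q, w3   [¬∨-rule on 16]
18. p, w3   [¬∨-rule on 16]
19. q ∨ ¬p, w3   [□-rule on 11 via w1Rw3]
20. ¬p, w3   [∨-rule on 19 (branches; this branch)]
Accessibility: w0Rw1, w1Rw2, w1Rw3
Branch closes: p and ¬p both at w3.
Every branch of the negation's tableau closes; the branch above is one of them.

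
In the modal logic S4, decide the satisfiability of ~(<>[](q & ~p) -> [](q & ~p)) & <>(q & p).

1. ~(<>[](q & ~p) -> [](q & ~p)) & <>(q & p), 0
2. ~(<>[](q & ~p) -> [](q & ~p)), 0
3. <>(q & p), 0
4. <>[](q & ~p), 0
5. ~[](q & ~p), 0
6. q & p, 1
7. q, 1
8. p, 1
9. [](q & ~p), 2
10. q & ~p, 2
11. q, 2
12. ~p, 2
13. ~(q & ~p), 3
14. p, 3
Accessibility: 0R0, 0R1, 0R2, 0R3, 1R1, 2R2, 3R3

Yes, satisfiable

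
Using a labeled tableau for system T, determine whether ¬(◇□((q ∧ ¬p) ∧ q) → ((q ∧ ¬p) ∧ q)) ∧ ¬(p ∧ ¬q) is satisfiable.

Yes, satisfiable

1. ¬(◇□((q ∧ ¬p) ∧ q) → ((q ∧ ¬p) ∧ q)) ∧ ¬(p ∧ ¬q), u
2. ¬(◇□((q ∧ ¬p) ∧ q) → ((q ∧ ¬p) ∧ q)), u
3. ¬(p ∧ ¬q), u
4. ◇□((q ∧ ¬p) ∧ q), u
5. ¬((q ∧ ¬p) ∧ q), u
6. q, u
7. ¬(q ∧ ¬p), u
8. p, u
9. □((q ∧ ¬p) ∧ q), v
10. (q ∧ ¬p) ∧ q, v
11. q ∧ ¬p, v
12. q, v
13. ¬p, v
Accessibility: uRu, uRv, vRv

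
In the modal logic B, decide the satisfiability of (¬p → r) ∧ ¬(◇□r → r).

1. (¬p → r) ∧ ¬(◇□r → r), 0
2. ¬p → r, 0
3. ¬(◇□r → r), 0
4. ◇□r, 0
5. ¬r, 0
6. p, 0
7. □r, 1
8. r, 0
Accessibility: 0R0, 0R1, 1R0, 1R1
Branch closes: r and ¬r both at 0.
All branches of the tableau close; one closing branch shown above.

Unsatisfiable (every branch closes)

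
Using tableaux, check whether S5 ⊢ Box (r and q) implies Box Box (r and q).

Yes, valid

Tableau for the negation not (Box (r and q) implies Box Box (r and q)):
1. not (Box (r and q) implies Box Box (r and q)), w0
2. Box (r and q), w0
3. not Box Box (r and q), w0
4. r and q, w0
5. r, w0
6. q, w0
7. not Box (r and q), w1
8. r and q, w1
9. r, w1
10. q, w1
11. not (r and q), w2
12. r and q, w2
13. r, w2
14. q, w2
15. not q, w2
Accessibility: w0Rw0, w0Rw1, w0Rw2, w1Rw0, w1Rw1, w1Rw2, w2Rw0, w2Rw1, w2Rw2
Branch closes: q and not q both at w2.
Every branch of the negation's tableau closes; the branch above is one of them.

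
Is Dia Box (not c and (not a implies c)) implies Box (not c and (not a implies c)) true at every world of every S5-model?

Valid

Tableau for the negation not (Dia Box (not c and (not a implies c)) implies Box (not c and (not a implies c))):
1. not (Dia Box (not c and (not a implies c)) implies Box (not c and (not a implies c))), u
2. Dia Box (not c and (not a implies c)), u
3. not Box (not c and (not a implies c)), u
4. Box (not c and (not a implies c)), v
5. not c and (not a implies c), u
6. not c, u
7. not a implies c, u
8. not c and (not a implies c), v
9. not c, v
10. not a implies c, v
11. a, u
12. a, v
13. not (not c and (not a implies c)), w
14. not c and (not a implies c), w
15. not c, w
16. not a implies c, w
17. not (not a implies c), w
18. not a, w
19. c, w
Accessibility: uRu, uRv, uRw, vRu, vRv, vRw, wRu, wRv, wRw
Branch closes: c and not c both at w.
All branches of the negation close; one closing branch shown above.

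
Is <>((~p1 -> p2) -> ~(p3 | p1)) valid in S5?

Tableau for the negation ~<>((~p1 -> p2) -> ~(p3 | p1)):
1. ~<>((~p1 -> p2) -> ~(p3 | p1)), 0
2. ~((~p1 -> p2) -> ~(p3 | p1)), 0
3. ~p1 -> p2, 0
4. p3 | p1, 0
5. p2, 0
6. p1, 0
Accessibility: 0R0
The negation has an open branch (countermodel exists).

Invalid (countermodel exists)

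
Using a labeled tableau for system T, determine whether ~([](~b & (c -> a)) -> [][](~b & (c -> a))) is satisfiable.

Yes, satisfiable

1. ~([](~b & (c -> a)) -> [][](~b & (c -> a))), u
2. [](~b & (c -> a)), u
3. ~[][](~b & (c -> a)), u
4. ~b & (c -> a), u
5. ~b, u
6. c -> a, u
7. a, u
8. ~[](~b & (c -> a)), v
9. ~b & (c -> a), v
10. ~b, v
11. c -> a, v
12. a, v
13. ~(~b & (c -> a)), w
14. ~(c -> a), w
15. c, w
16. ~a, w
Accessibility: uRu, uRv, vRv, vRw, wRw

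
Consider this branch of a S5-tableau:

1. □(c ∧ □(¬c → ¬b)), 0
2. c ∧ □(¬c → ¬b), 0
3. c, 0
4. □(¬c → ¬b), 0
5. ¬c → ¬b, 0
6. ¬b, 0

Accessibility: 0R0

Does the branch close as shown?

No world carries both an atom and its negation.

No, open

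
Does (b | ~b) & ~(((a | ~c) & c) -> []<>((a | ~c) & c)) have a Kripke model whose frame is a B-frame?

Unsatisfiable

1. (b | ~b) & ~(((a | ~c) & c) -> []<>((a | ~c) & c)), u
2. b | ~b, u   [&-rule on 1]
3. ~(((a | ~c) & c) -> []<>((a | ~c) & c)), u   [&-rule on 1]
4. (a | ~c) & c, u   [~->-rule on 3]
5. ~[]<>((a | ~c) & c), u   [~->-rule on 3]
6. a | ~c, u   [&-rule on 4]
7. c, u   [&-rule on 4]
8. ~b, u   [|-rule on 2 (branches; this branch)]
9. a, u   [|-rule on 6 (branches; this branch)]
10. ~<>((a | ~c) & c), v   [~[]-rule on 5: fresh world v, uRv]
11. ~((a | ~c) & c), u   [~<>-rule on 10 via vRu]
12. ~((a | ~c) & c), v   [~<>-rule on 10 via vRv]
13. ~(a | ~c), u   [~&-rule on 11 (branches; this branch)]
14. ~a, u   [~|-rule on 13]
Accessibility: uRu, uRv, vRu, vRv
Branch closes: a and ~a both at u.
(One branch shown.) All branches close.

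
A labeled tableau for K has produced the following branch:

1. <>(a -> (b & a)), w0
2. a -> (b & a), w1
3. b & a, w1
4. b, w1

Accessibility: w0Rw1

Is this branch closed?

No atom appears with both signs at the same world.

Not closed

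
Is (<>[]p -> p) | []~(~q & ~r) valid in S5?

Tableau for the negation ~((<>[]p -> p) | []~(~q & ~r)):
1. ~((<>[]p -> p) | []~(~q & ~r)), 0
2. ~(<>[]p -> p), 0
3. ~[]~(~q & ~r), 0
4. <>[]p, 0
5. ~p, 0
6. ~q & ~r, 1
7. ~q, 1
8. ~r, 1
9. []p, 2
10. p, 0
Accessibility: 0R0, 0R1, 0R2, 1R0, 1R1, 1R2, 2R0, 2R1, 2R2
Branch closes: p and ~p both at 0.
Every branch of the negation's tableau closes; the branch above is one of them.

Yes, valid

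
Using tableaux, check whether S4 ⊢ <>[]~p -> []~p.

No, not valid

Tableau for the negation ~(<>[]~p -> []~p):
1. ~(<>[]~p -> []~p), w0
2. <>[]~p, w0
3. ~[]~p, w0
4. []~p, w1
5. ~p, w1
6. p, w2
Accessibility: w0Rw0, w0Rw1, w0Rw2, w1Rw1, w2Rw2
The negation has an open branch (countermodel exists).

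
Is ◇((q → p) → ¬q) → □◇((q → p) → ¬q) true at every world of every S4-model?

No, not valid

Tableau for the negation ¬(◇((q → p) → ¬q) → □◇((q → p) → ¬q)):
1. ¬(◇((q → p) → ¬q) → □◇((q → p) → ¬q)), w0
2. ◇((q → p) → ¬q), w0
3. ¬□◇((q → p) → ¬q), w0
4. (q → p) → ¬q, w1
5. ¬q, w1
6. ¬◇((q → p) → ¬q), w2
7. ¬((q → p) → ¬q), w2
8. q → p, w2
9. q, w2
10. p, w2
Accessibility: w0Rw0, w0Rw1, w0Rw2, w1Rw1, w2Rw2
The negation has an open branch (countermodel exists).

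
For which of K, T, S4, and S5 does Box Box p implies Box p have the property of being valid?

T, S4, S5

K-tableau for the negation not (Box Box p implies Box p):
1. not (Box Box p implies Box p), u
2. Box Box p, u
3. not Box p, u
4. not p, v
5. Box p, v
Accessibility: uRv
Complete open branch: countermodel on a K-frame, so not valid in K.
T-tableau for the negation not (Box Box p implies Box p):
1. not (Box Box p implies Box p), u
2. Box Box p, u
3. not Box p, u
4. Box p, u
5. p, u
6. not p, v
7. Box p, v
8. p, v
Accessibility: uRu, uRv, vRv
Branch closes: p and not p both at v.
Every branch closes (one shown): valid in T, hence also in S4, S5 (every theorem of T is a theorem of S4 and S5).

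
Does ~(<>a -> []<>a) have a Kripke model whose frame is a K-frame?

1. ~(<>a -> []<>a), 0
2. <>a, 0
3. ~[]<>a, 0
4. a, 1
5. ~<>a, 2
Accessibility: 0R1, 0R2

Satisfiable (open branch found)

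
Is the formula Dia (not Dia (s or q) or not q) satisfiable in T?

1. Dia (not Dia (s or q) or not q), u
2. not Dia (s or q) or not q, v   [Dia-rule on 1: fresh world v, uRv]
3. not q, v   [or-rule on 2 (branches; this branch)]
Accessibility: uRu, uRv, vRv

Satisfiable (open branch found)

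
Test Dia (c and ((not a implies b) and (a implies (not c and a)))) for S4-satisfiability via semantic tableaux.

Yes, satisfiable

1. Dia (c and ((not a implies b) and (a implies (not c and a)))), w0
2. c and ((not a implies b) and (a implies (not c and a))), w1
3. c, w1
4. (not a implies b) and (a implies (not c and a)), w1
5. not a implies b, w1
6. a implies (not c and a), w1
7. b, w1
8. not a, w1
Accessibility: w0Rw0, w0Rw1, w1Rw1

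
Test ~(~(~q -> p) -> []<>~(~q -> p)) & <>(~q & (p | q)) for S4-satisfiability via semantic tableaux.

Yes, satisfiable

1. ~(~(~q -> p) -> []<>~(~q -> p)) & <>(~q & (p | q)), 0
2. ~(~(~q -> p) -> []<>~(~q -> p)), 0
3. <>(~q & (p | q)), 0
4. ~(~q -> p), 0
5. ~[]<>~(~q -> p), 0
6. ~q, 0
7. ~p, 0
8. ~q & (p | q), 1
9. ~q, 1
10. p | q, 1
11. p, 1
12. ~<>~(~q -> p), 2
13. ~q -> p, 2
14. p, 2
Accessibility: 0R0, 0R1, 0R2, 1R1, 2R2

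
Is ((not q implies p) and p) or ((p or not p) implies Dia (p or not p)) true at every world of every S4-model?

Tableau for the negation not (((not q implies p) and p) or ((p or not p) implies Dia (p or not p))):
1. not (((not q implies p) and p) or ((p or not p) implies Dia (p or not p))), u
2. not ((not q implies p) and p), u
3. not ((p or not p) implies Dia (p or not p)), u
4. p or not p, u
5. not Dia (p or not p), u
6. not (p or not p), u
7. not p, u
8. p, u
Accessibility: uRu
Branch closes: p and not p both at u.
All branches of the negation close; one closing branch shown above.

Valid in S4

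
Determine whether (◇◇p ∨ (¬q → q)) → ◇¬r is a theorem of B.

No, not valid

Tableau for the negation ¬((◇◇p ∨ (¬q → q)) → ◇¬r):
1. ¬((◇◇p ∨ (¬q → q)) → ◇¬r), 0
2. ◇◇p ∨ (¬q → q), 0   [¬→-rule on 1]
3. ¬◇¬r, 0   [¬→-rule on 1]
4. r, 0   [¬◇-rule on 3 via 0R0]
5. ¬q → q, 0   [∨-rule on 2 (branches; this branch)]
6. q, 0   [→-rule on 5 (branches; this branch)]
Accessibility: 0R0
The negation has an open branch (countermodel exists).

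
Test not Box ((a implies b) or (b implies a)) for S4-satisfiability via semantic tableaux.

1. not Box ((a implies b) or (b implies a)), w0
2. not ((a implies b) or (b implies a)), w1
3. not (a implies b), w1
4. not (b implies a), w1
5. a, w1
6. not b, w1
7. b, w1
8. not a, w1
Accessibility: w0Rw0, w0Rw1, w1Rw1
Branch closes: b and not b both at w1.
Every branch closes; the branch above is one of them.

Unsatisfiable (every branch closes)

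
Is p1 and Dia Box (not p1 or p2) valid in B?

No, not valid

Tableau for the negation not (p1 and Dia Box (not p1 or p2)):
1. not (p1 and Dia Box (not p1 or p2)), 0
2. not Dia Box (not p1 or p2), 0
3. not Box (not p1 or p2), 0
4. not (not p1 or p2), 1
5. p1, 1
6. not p2, 1
7. not Box (not p1 or p2), 1
8. not (not p1 or p2), 2
9. p1, 2
10. not p2, 2
Accessibility: 0R0, 0R1, 1R0, 1R1, 1R2, 2R1, 2R2
The negation has an open branch (countermodel exists).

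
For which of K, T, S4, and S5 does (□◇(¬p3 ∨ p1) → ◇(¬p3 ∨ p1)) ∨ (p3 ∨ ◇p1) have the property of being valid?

K-tableau for the negation ¬((□◇(¬p3 ∨ p1) → ◇(¬p3 ∨ p1)) ∨ (p3 ∨ ◇p1)):
1. ¬((□◇(¬p3 ∨ p1) → ◇(¬p3 ∨ p1)) ∨ (p3 ∨ ◇p1)), w0
2. ¬(□◇(¬p3 ∨ p1) → ◇(¬p3 ∨ p1)), w0
3. ¬(p3 ∨ ◇p1), w0
4. □◇(¬p3 ∨ p1), w0
5. ¬◇(¬p3 ∨ p1), w0
6. ¬p3, w0
7. ¬◇p1, w0
Complete open branch: countermodel on a K-frame, so not valid in K.
T-tableau for the negation ¬((□◇(¬p3 ∨ p1) → ◇(¬p3 ∨ p1)) ∨ (p3 ∨ ◇p1)):
1. ¬((□◇(¬p3 ∨ p1) → ◇(¬p3 ∨ p1)) ∨ (p3 ∨ ◇p1)), w0
2. ¬(□◇(¬p3 ∨ p1) → ◇(¬p3 ∨ p1)), w0
3. ¬(p3 ∨ ◇p1), w0
4. □◇(¬p3 ∨ p1), w0
5. ¬◇(¬p3 ∨ p1), w0
6. ¬p3, w0
7. ¬◇p1, w0
8. ◇(¬p3 ∨ p1), w0
9. ¬(¬p3 ∨ p1), w0
10. p3, w0
11. ¬p1, w0
Accessibility: w0Rw0
Branch closes: p3 and ¬p3 both at w0.
Every branch closes (one shown): valid in T, hence also in S4, S5 (every theorem of T is a theorem of S4 and S5).

T, S4, S5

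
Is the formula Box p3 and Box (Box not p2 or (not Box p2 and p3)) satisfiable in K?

1. Box p3 and Box (Box not p2 or (not Box p2 and p3)), 0
2. Box p3, 0
3. Box (Box not p2 or (not Box p2 and p3)), 0

Satisfiable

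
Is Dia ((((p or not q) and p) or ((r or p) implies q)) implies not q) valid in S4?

Invalid (countermodel exists)

Tableau for the negation not Dia ((((p or not q) and p) or ((r or p) implies q)) implies not q):
1. not Dia ((((p or not q) and p) or ((r or p) implies q)) implies not q), w0
2. not ((((p or not q) and p) or ((r or p) implies q)) implies not q), w0   [neg-Dia-rule on 1 via w0Rw0]
3. ((p or not q) and p) or ((r or p) implies q), w0   [neg-implies-rule on 2]
4. q, w0   [neg-implies-rule on 2]
5. (r or p) implies q, w0   [or-rule on 3 (branches; this branch)]
Accessibility: w0Rw0
The negation has an open branch (countermodel exists).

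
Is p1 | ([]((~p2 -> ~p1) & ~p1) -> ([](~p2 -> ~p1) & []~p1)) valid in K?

Tableau for the negation ~(p1 | ([]((~p2 -> ~p1) & ~p1) -> ([](~p2 -> ~p1) & []~p1))):
1. ~(p1 | ([]((~p2 -> ~p1) & ~p1) -> ([](~p2 -> ~p1) & []~p1))), 0
2. ~p1, 0
3. ~([]((~p2 -> ~p1) & ~p1) -> ([](~p2 -> ~p1) & []~p1)), 0
4. []((~p2 -> ~p1) & ~p1), 0
5. ~([](~p2 -> ~p1) & []~p1), 0
6. ~[](~p2 -> ~p1), 0
7. ~(~p2 -> ~p1), 1
8. ~p2, 1
9. p1, 1
10. (~p2 -> ~p1) & ~p1, 1
11. ~p2 -> ~p1, 1
12. ~p1, 1
Accessibility: 0R1
Branch closes: p1 and ~p1 both at 1.
Every branch of the negation's tableau closes; the branch above is one of them.

Valid in K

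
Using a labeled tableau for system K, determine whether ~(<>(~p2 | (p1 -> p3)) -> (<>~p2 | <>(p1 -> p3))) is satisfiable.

1. ~(<>(~p2 | (p1 -> p3)) -> (<>~p2 | <>(p1 -> p3))), u
2. <>(~p2 | (p1 -> p3)), u
3. ~(<>~p2 | <>(p1 -> p3)), u
4. ~<>~p2, u
5. ~<>(p1 -> p3), u
6. ~p2 | (p1 -> p3), v
7. p2, v
8. ~(p1 -> p3), v
9. p1, v
10. ~p3, v
11. p1 -> p3, v
12. p3, v
Accessibility: uRv
Branch closes: p3 and ~p3 both at v.
Every branch closes; the branch above is one of them.

Unsatisfiable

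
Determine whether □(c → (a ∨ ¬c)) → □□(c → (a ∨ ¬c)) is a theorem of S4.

Tableau for the negation ¬(□(c → (a ∨ ¬c)) → □□(c → (a ∨ ¬c))):
1. ¬(□(c → (a ∨ ¬c)) → □□(c → (a ∨ ¬c))), u
2. □(c → (a ∨ ¬c)), u
3. ¬□□(c → (a ∨ ¬c)), u
4. c → (a ∨ ¬c), u
5. a ∨ ¬c, u
6. ¬c, u
7. ¬□(c → (a ∨ ¬c)), v
8. c → (a ∨ ¬c), v
9. a ∨ ¬c, v
10. ¬c, v
11. ¬(c → (a ∨ ¬c)), w
12. c, w
13. ¬(a ∨ ¬c), w
14. ¬a, w
15. c → (a ∨ ¬c), w
16. a ∨ ¬c, w
17. ¬c, w
Accessibility: uRu, uRv, uRw, vRv, vRw, wRw
Branch closes: c and ¬c both at w.
All branches of the negation close; one closing branch shown above.

Yes, valid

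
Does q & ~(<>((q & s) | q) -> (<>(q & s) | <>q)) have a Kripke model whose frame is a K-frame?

1. q & ~(<>((q & s) | q) -> (<>(q & s) | <>q)), 0
2. q, 0
3. ~(<>((q & s) | q) -> (<>(q & s) | <>q)), 0
4. <>((q & s) | q), 0
5. ~(<>(q & s) | <>q), 0
6. ~<>(q & s), 0
7. ~<>q, 0
8. (q & s) | q, 1
9. ~(q & s), 1
10. ~q, 1
11. q & s, 1
12. q, 1
13. s, 1
Accessibility: 0R1
Branch closes: q and ~q both at 1.
(One branch shown.) All branches close.

Unsatisfiable (every branch closes)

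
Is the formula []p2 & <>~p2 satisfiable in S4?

1. []p2 & <>~p2, w0
2. []p2, w0   [&-rule on 1]
3. <>~p2, w0   [&-rule on 1]
4. p2, w0   [[]-rule on 2 via w0Rw0]
5. ~p2, w1   [<>-rule on 3: fresh world w1, w0Rw1]
6. p2, w1   [[]-rule on 2 via w0Rw1]
Accessibility: w0Rw0, w0Rw1, w1Rw1
Branch closes: p2 and ~p2 both at w1.
All branches of the tableau close; one closing branch shown above.

No, unsatisfiable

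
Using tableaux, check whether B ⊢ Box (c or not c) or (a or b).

Yes, valid

Tableau for the negation not (Box (c or not c) or (a or b)):
1. not (Box (c or not c) or (a or b)), u
2. not Box (c or not c), u   [neg-or-rule on 1]
3. not (a or b), u   [neg-or-rule on 1]
4. not a, u   [neg-or-rule on 3]
5. not b, u   [neg-or-rule on 3]
6. not (c or not c), v   [neg-Box-rule on 2: fresh world v, uRv]
7. not c, v   [neg-or-rule on 6]
8. c, v   [neg-or-rule on 6]
Accessibility: uRu, uRv, vRu, vRv
Branch closes: c and not c both at v.
Every branch of the negation's tableau closes; the branch above is one of them.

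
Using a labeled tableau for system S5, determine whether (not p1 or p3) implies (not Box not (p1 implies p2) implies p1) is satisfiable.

1. (not p1 or p3) implies (not Box not (p1 implies p2) implies p1), 0
2. not Box not (p1 implies p2) implies p1, 0   [implies-rule on 1 (branches; this branch)]
3. p1, 0   [implies-rule on 2 (branches; this branch)]
Accessibility: 0R0

Yes, satisfiable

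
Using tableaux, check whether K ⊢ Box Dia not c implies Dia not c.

No, not valid

Tableau for the negation not (Box Dia not c implies Dia not c):
1. not (Box Dia not c implies Dia not c), u
2. Box Dia not c, u
3. not Dia not c, u
The negation has an open branch (countermodel exists).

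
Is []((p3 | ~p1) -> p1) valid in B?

Invalid (countermodel exists)

Tableau for the negation ~[]((p3 | ~p1) -> p1):
1. ~[]((p3 | ~p1) -> p1), 0
2. ~((p3 | ~p1) -> p1), 1
3. p3 | ~p1, 1
4. ~p1, 1
Accessibility: 0R0, 0R1, 1R0, 1R1
The negation has an open branch (countermodel exists).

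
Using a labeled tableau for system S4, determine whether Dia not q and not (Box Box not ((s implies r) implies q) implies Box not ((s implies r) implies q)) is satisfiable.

1. Dia not q and not (Box Box not ((s implies r) implies q) implies Box not ((s implies r) implies q)), u
2. Dia not q, u   [and-rule on 1]
3. not (Box Box not ((s implies r) implies q) implies Box not ((s implies r) implies q)), u   [and-rule on 1]
4. Box Box not ((s implies r) implies q), u   [neg-implies-rule on 3]
5. not Box not ((s implies r) implies q), u   [neg-implies-rule on 3]
6. Box not ((s implies r) implies q), u   [Box-rule on 4 via uRu]
7. not ((s implies r) implies q), u   [Box-rule on 6 via uRu]
8. s implies r, u   [neg-implies-rule on 7]
9. not q, u   [neg-implies-rule on 7]
10. r, u   [implies-rule on 8 (branches; this branch)]
11. not q, v   [Dia-rule on 2: fresh world v, uRv]
12. Box not ((s implies r) implies q), v   [Box-rule on 4 via uRv]
13. not ((s implies r) implies q), v   [Box-rule on 6 via uRv]
14. s implies r, v   [neg-implies-rule on 13]
15. r, v   [implies-rule on 14 (branches; this branch)]
16. (s implies r) implies q, w   [neg-Box-rule on 5: fresh world w, uRw]
17. Box not ((s implies r) implies q), w   [Box-rule on 4 via uRw]
18. not ((s implies r) implies q), w   [Box-rule on 6 via uRw]
19. s implies r, w   [neg-implies-rule on 18]
20. not q, w   [neg-implies-rule on 18]
21. not (s implies r), w   [implies-rule on 16 (branches; this branch)]
22. s, w   [neg-implies-rule on 21]
23. not r, w   [neg-implies-rule on 21]
24. r, w   [implies-rule on 19 (branches; this branch)]
Accessibility: uRu, uRv, uRw, vRv, wRw
Branch closes: r and not r both at w.
(One branch shown.) All branches close.

No, unsatisfiable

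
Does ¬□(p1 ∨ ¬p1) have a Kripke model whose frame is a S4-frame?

Unsatisfiable

1. ¬□(p1 ∨ ¬p1), u
2. ¬(p1 ∨ ¬p1), v   [¬□-rule on 1: fresh world v, uRv]
3. ¬p1, v   [¬∨-rule on 2]
4. p1, v   [¬∨-rule on 2]
Accessibility: uRu, uRv, vRv
Branch closes: p1 and ¬p1 both at v.
All branches of the tableau close; one closing branch shown above.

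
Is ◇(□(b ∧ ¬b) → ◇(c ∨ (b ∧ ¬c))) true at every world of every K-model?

No, not valid

Tableau for the negation ¬◇(□(b ∧ ¬b) → ◇(c ∨ (b ∧ ¬c))):
1. ¬◇(□(b ∧ ¬b) → ◇(c ∨ (b ∧ ¬c))), 0
The negation has an open branch (countermodel exists).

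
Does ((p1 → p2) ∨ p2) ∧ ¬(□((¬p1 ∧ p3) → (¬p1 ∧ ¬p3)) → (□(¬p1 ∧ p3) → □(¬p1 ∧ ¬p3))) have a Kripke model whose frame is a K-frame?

Unsatisfiable

1. ((p1 → p2) ∨ p2) ∧ ¬(□((¬p1 ∧ p3) → (¬p1 ∧ ¬p3)) → (□(¬p1 ∧ p3) → □(¬p1 ∧ ¬p3))), 0
2. (p1 → p2) ∨ p2, 0   [∧-rule on 1]
3. ¬(□((¬p1 ∧ p3) → (¬p1 ∧ ¬p3)) → (□(¬p1 ∧ p3) → □(¬p1 ∧ ¬p3))), 0   [∧-rule on 1]
4. □((¬p1 ∧ p3) → (¬p1 ∧ ¬p3)), 0   [¬→-rule on 3]
5. ¬(□(¬p1 ∧ p3) → □(¬p1 ∧ ¬p3)), 0   [¬→-rule on 3]
6. □(¬p1 ∧ p3), 0   [¬→-rule on 5]
7. ¬□(¬p1 ∧ ¬p3), 0   [¬→-rule on 5]
8. p1 → p2, 0   [∨-rule on 2 (branches; this branch)]
9. p2, 0   [→-rule on 8 (branches; this branch)]
10. ¬(¬p1 ∧ ¬p3), 1   [¬□-rule on 7: fresh world 1, 0R1]
11. (¬p1 ∧ p3) → (¬p1 ∧ ¬p3), 1   [□-rule on 4 via 0R1]
12. ¬p1 ∧ p3, 1   [□-rule on 6 via 0R1]
13. ¬p1, 1   [∧-rule on 12]
14. p3, 1   [∧-rule on 12]
15. ¬p1 ∧ ¬p3, 1   [→-rule on 11 (branches; this branch)]
16. ¬p3, 1   [∧-rule on 15]
Accessibility: 0R1
Branch closes: p3 and ¬p3 both at 1.
All branches of the tableau close; one closing branch shown above.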